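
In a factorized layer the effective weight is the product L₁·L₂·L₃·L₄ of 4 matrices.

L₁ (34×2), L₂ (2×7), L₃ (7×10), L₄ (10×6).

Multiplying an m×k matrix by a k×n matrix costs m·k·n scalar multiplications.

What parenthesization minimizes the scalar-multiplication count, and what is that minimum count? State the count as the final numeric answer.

Adjacent pairs: L₁L₂ = 34·2·7 = 476; L₂L₃ = 2·7·10 = 140; L₃L₄ = 7·10·6 = 420.
Length 3: L₁..L₃: k=1: 0+140+34·2·10=820; k=2: 476+0+34·7·10=2856 → min 820 | L₂..L₄: k=2: 0+420+2·7·6=504; k=3: 140+0+2·10·6=260 → min 260.
Length 4: L₁..L₄: k=1: 0+260+34·2·6=668; k=2: 476+420+34·7·6=2324; k=3: 820+0+34·10·6=2860 → min 668.
Optimal parenthesization: (L₁·((L₂·L₃)·L₄)) with cost 668.

668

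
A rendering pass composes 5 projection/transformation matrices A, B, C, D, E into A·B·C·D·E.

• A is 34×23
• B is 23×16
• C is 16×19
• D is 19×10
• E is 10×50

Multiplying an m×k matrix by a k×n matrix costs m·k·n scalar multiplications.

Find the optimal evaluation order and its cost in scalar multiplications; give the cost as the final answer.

Adjacent pairs: AB = 34·23·16 = 12512; BC = 23·16·19 = 6992; CD = 16·19·10 = 3040; DE = 19·10·50 = 9500.
Length 3: A..C: k=1: 0+6992+34·23·19=21850; k=2: 12512+0+34·16·19=22848 → min 21850 | B..D: k=2: 0+3040+23·16·10=6720; k=3: 6992+0+23·19·10=11362 → min 6720 | C..E: k=3: 0+9500+16·19·50=24700; k=4: 3040+0+16·10·50=11040 → min 11040.
Length 4: A..D: k=1: 0+6720+34·23·10=14540; k=2: 12512+3040+34·16·10=20992; k=3: 21850+0+34·19·10=28310 → min 14540 | B..E: k=2: 0+11040+23·16·50=29440; k=3: 6992+9500+23·19·50=38342; k=4: 6720+0+23·10·50=18220 → min 18220.
Length 5: A..E: k=1: 0+18220+34·23·50=57320; k=2: 12512+11040+34·16·50=50752; k=3: 21850+9500+34·19·50=63650; k=4: 14540+0+34·10·50=31540 → min 31540.
Optimal parenthesization: ((A·(B·(C·D)))·E) with cost 31540.

31540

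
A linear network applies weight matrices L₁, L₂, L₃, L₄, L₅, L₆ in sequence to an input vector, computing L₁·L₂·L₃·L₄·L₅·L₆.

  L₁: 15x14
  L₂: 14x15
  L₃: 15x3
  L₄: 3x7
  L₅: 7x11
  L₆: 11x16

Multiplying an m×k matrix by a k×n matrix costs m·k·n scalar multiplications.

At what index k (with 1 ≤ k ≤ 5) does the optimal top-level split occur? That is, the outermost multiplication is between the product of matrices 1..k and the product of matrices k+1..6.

3

Adjacent pairs: L₁L₂ = 15·14·15 = 3150; L₂L₃ = 14·15·3 = 630; L₃L₄ = 15·3·7 = 315; L₄L₅ = 3·7·11 = 231; L₅L₆ = 7·11·16 = 1232.
Length 3: L₁..L₃: k=1: 0+630+15·14·3=1260; k=2: 3150+0+15·15·3=3825 → min 1260 | L₂..L₄: k=2: 0+315+14·15·7=1785; k=3: 630+0+14·3·7=924 → min 924 | L₃..L₅: k=3: 0+231+15·3·11=726; k=4: 315+0+15·7·11=1470 → min 726 | L₄..L₆: k=4: 0+1232+3·7·16=1568; k=5: 231+0+3·11·16=759 → min 759.
Length 4: L₁..L₄: k=1: 0+924+15·14·7=2394; k=2: 3150+315+15·15·7=5040; k=3: 1260+0+15·3·7=1575 → min 1575 | L₂..L₅: k=2: 0+726+14·15·11=3036; k=3: 630+231+14·3·11=1323; k=4: 924+0+14·7·11=2002 → min 1323 | L₃..L₆: k=3: 0+759+15·3·16=1479; k=4: 315+1232+15·7·16=3227; k=5: 726+0+15·11·16=3366 → min 1479.
Length 5: L₁..L₅: k=1: 0+1323+15·14·11=3633; k=2: 3150+726+15·15·11=6351; k=3: 1260+231+15·3·11=1986; k=4: 1575+0+15·7·11=2730 → min 1986 | L₂..L₆: k=2: 0+1479+14·15·16=4839; k=3: 630+759+14·3·16=2061; k=4: 924+1232+14·7·16=3724; k=5: 1323+0+14·11·16=3787 → min 2061.
Top-level splits: k=1: (L₁..L₁)·(L₂..L₆) → 0+2061+15·14·16 = 5421; k=2: (L₁..L₂)·(L₃..L₆) → 3150+1479+15·15·16 = 8229; k=3: (L₁..L₃)·(L₄..L₆) → 1260+759+15·3·16 = 2739; k=4: (L₁..L₄)·(L₅..L₆) → 1575+1232+15·7·16 = 4487; k=5: (L₁..L₅)·(L₆..L₆) → 1986+0+15·11·16 = 4626.
Best split is after L₃, i.e. k = 3.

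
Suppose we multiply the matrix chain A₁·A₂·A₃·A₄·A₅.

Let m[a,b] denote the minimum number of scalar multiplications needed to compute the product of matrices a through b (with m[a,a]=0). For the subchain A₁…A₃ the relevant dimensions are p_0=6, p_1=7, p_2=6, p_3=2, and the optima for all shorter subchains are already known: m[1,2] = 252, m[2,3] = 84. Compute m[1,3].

m[1,3] = min over k∈[1,2] of m[1,k]+m[k+1,3]+p_{0}·p_k·p_{3}.
k=1: 0 + 84 + 6·7·2 = 168; k=2: 252 + 0 + 6·6·2 = 324.
Minimum: 168 at k=1.

168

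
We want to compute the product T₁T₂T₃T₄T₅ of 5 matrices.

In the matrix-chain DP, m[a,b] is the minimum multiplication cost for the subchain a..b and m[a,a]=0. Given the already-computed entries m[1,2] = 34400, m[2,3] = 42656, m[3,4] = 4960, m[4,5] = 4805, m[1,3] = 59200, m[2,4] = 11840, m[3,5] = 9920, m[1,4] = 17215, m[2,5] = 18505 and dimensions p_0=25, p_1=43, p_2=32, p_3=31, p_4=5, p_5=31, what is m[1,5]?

21090

m[1,5] = min over k∈[1,4] of m[1,k]+m[k+1,5]+p_{0}·p_k·p_{5}.
k=1: 0 + 18505 + 25·43·31 = 51830; k=2: 34400 + 9920 + 25·32·31 = 69120; k=3: 59200 + 4805 + 25·31·31 = 88030; k=4: 17215 + 0 + 25·5·31 = 21090.
Minimum: 21090 at k=4.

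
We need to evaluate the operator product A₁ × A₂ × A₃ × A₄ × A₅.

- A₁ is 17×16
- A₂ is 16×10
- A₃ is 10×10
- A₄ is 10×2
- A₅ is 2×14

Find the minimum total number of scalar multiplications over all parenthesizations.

1540

Adjacent pairs: A₁A₂ = 17·16·10 = 2720; A₂A₃ = 16·10·10 = 1600; A₃A₄ = 10·10·2 = 200; A₄A₅ = 10·2·14 = 280.
Length 3: A₁..A₃: k=1: 0+1600+17·16·10=4320; k=2: 2720+0+17·10·10=4420 → min 4320 | A₂..A₄: k=2: 0+200+16·10·2=520; k=3: 1600+0+16·10·2=1920 → min 520 | A₃..A₅: k=3: 0+280+10·10·14=1680; k=4: 200+0+10·2·14=480 → min 480.
Length 4: A₁..A₄: k=1: 0+520+17·16·2=1064; k=2: 2720+200+17·10·2=3260; k=3: 4320+0+17·10·2=4660 → min 1064 | A₂..A₅: k=2: 0+480+16·10·14=2720; k=3: 1600+280+16·10·14=4120; k=4: 520+0+16·2·14=968 → min 968.
Length 5: A₁..A₅: k=1: 0+968+17·16·14=4776; k=2: 2720+480+17·10·14=5580; k=3: 4320+280+17·10·14=6980; k=4: 1064+0+17·2·14=1540 → min 1540.
Optimal order: ((A₁ × (A₂ × (A₃ × A₄))) × A₅) with cost 1540.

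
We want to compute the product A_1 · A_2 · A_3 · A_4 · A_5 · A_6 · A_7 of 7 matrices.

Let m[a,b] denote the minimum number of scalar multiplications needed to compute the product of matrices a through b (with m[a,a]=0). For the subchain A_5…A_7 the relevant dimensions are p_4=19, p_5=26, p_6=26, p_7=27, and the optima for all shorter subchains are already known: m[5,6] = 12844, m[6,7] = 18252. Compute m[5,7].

m[5,7] = min over k∈[5,6] of m[5,k]+m[k+1,7]+p_{4}·p_k·p_{7}.
k=5: 0 + 18252 + 19·26·27 = 31590; k=6: 12844 + 0 + 19·26·27 = 26182.
Minimum: 26182 at k=6.

26182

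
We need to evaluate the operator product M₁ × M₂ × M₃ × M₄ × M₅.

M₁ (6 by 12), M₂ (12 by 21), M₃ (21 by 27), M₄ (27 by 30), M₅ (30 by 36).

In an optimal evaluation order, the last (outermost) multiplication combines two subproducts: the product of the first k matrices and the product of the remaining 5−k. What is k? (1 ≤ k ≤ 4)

4

Adjacent pairs: M₁M₂ = 6·12·21 = 1512; M₂M₃ = 12·21·27 = 6804; M₃M₄ = 21·27·30 = 17010; M₄M₅ = 27·30·36 = 29160.
Length 3: M₁..M₃: k=1: 0+6804+6·12·27=8748; k=2: 1512+0+6·21·27=4914 → min 4914 | M₂..M₄: k=2: 0+17010+12·21·30=24570; k=3: 6804+0+12·27·30=16524 → min 16524 | M₃..M₅: k=3: 0+29160+21·27·36=49572; k=4: 17010+0+21·30·36=39690 → min 39690.
Length 4: M₁..M₄: k=1: 0+16524+6·12·30=18684; k=2: 1512+17010+6·21·30=22302; k=3: 4914+0+6·27·30=9774 → min 9774 | M₂..M₅: k=2: 0+39690+12·21·36=48762; k=3: 6804+29160+12·27·36=47628; k=4: 16524+0+12·30·36=29484 → min 29484.
Top-level splits: k=1: (M₁..M₁)·(M₂..M₅) → 0+29484+6·12·36 = 32076; k=2: (M₁..M₂)·(M₃..M₅) → 1512+39690+6·21·36 = 45738; k=3: (M₁..M₃)·(M₄..M₅) → 4914+29160+6·27·36 = 39906; k=4: (M₁..M₄)·(M₅..M₅) → 9774+0+6·30·36 = 16254.
Best split is after M₄, i.e. k = 4.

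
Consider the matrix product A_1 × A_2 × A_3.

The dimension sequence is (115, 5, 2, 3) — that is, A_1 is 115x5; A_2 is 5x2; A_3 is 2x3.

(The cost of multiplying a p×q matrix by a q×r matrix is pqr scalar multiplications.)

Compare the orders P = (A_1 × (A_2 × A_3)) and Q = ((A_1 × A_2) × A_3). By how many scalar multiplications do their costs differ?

85

Order P = (A_1 × (A_2 × A_3)): (A_2 × A_3): 5×2 by 2×3 → 5×3, cost 5·2·3 = 30; (A_1 × (A_2 × A_3)): 115×5 by 5×3 → 115×3, cost 115·5·3 = 1725; cumulative 1755. Total 1755.
Order Q = ((A_1 × A_2) × A_3): (A_1 × A_2): 115×5 by 5×2 → 115×2, cost 115·5·2 = 1150; ((A_1 × A_2) × A_3): 115×2 by 2×3 → 115×3, cost 115·2·3 = 690; cumulative 1840. Total 1840.
Difference: |1755 − 1840| = 85.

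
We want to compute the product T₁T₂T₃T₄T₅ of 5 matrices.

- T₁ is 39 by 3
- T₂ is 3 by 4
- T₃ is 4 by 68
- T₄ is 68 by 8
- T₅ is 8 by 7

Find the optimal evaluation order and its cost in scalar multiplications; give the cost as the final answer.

Adjacent pairs: T₁T₂ = 39·3·4 = 468; T₂T₃ = 3·4·68 = 816; T₃T₄ = 4·68·8 = 2176; T₄T₅ = 68·8·7 = 3808.
Length 3: T₁..T₃: k=1: 0+816+39·3·68=8772; k=2: 468+0+39·4·68=11076 → min 8772 | T₂..T₄: k=2: 0+2176+3·4·8=2272; k=3: 816+0+3·68·8=2448 → min 2272 | T₃..T₅: k=3: 0+3808+4·68·7=5712; k=4: 2176+0+4·8·7=2400 → min 2400.
Length 4: T₁..T₄: k=1: 0+2272+39·3·8=3208; k=2: 468+2176+39·4·8=3892; k=3: 8772+0+39·68·8=29988 → min 3208 | T₂..T₅: k=2: 0+2400+3·4·7=2484; k=3: 816+3808+3·68·7=6052; k=4: 2272+0+3·8·7=2440 → min 2440.
Length 5: T₁..T₅: k=1: 0+2440+39·3·7=3259; k=2: 468+2400+39·4·7=3960; k=3: 8772+3808+39·68·7=31144; k=4: 3208+0+39·8·7=5392 → min 3259.
Optimal parenthesization: (T₁((T₂(T₃T₄))T₅)) with cost 3259.

3259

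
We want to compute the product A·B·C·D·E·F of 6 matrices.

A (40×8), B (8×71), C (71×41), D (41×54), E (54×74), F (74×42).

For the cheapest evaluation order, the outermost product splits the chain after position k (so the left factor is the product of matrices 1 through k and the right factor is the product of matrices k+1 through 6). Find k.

1

Adjacent pairs: AB = 40·8·71 = 22720; BC = 8·71·41 = 23288; CD = 71·41·54 = 157194; DE = 41·54·74 = 163836; EF = 54·74·42 = 167832.
Length 3: A..C: k=1: 0+23288+40·8·41=36408; k=2: 22720+0+40·71·41=139160 → min 36408 | B..D: k=2: 0+157194+8·71·54=187866; k=3: 23288+0+8·41·54=41000 → min 41000 | C..E: k=3: 0+163836+71·41·74=379250; k=4: 157194+0+71·54·74=440910 → min 379250 | D..F: k=4: 0+167832+41·54·42=260820; k=5: 163836+0+41·74·42=291264 → min 260820.
Length 4: A..D: k=1: 0+41000+40·8·54=58280; k=2: 22720+157194+40·71·54=333274; k=3: 36408+0+40·41·54=124968 → min 58280 | B..E: k=2: 0+379250+8·71·74=421282; k=3: 23288+163836+8·41·74=211396; k=4: 41000+0+8·54·74=72968 → min 72968 | C..F: k=3: 0+260820+71·41·42=383082; k=4: 157194+167832+71·54·42=486054; k=5: 379250+0+71·74·42=599918 → min 383082.
Length 5: A..E: k=1: 0+72968+40·8·74=96648; k=2: 22720+379250+40·71·74=612130; k=3: 36408+163836+40·41·74=321604; k=4: 58280+0+40·54·74=218120 → min 96648 | B..F: k=2: 0+383082+8·71·42=406938; k=3: 23288+260820+8·41·42=297884; k=4: 41000+167832+8·54·42=226976; k=5: 72968+0+8·74·42=97832 → min 97832.
Top-level splits: k=1: (A..A)·(B..F) → 0+97832+40·8·42 = 111272; k=2: (A..B)·(C..F) → 22720+383082+40·71·42 = 525082; k=3: (A..C)·(D..F) → 36408+260820+40·41·42 = 366108; k=4: (A..D)·(E..F) → 58280+167832+40·54·42 = 316832; k=5: (A..E)·(F..F) → 96648+0+40·74·42 = 220968.
Best split is after A, i.e. k = 1.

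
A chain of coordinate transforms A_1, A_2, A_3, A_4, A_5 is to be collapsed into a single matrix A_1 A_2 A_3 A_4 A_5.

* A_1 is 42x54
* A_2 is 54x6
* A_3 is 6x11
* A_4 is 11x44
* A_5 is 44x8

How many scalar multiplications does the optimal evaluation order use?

Adjacent pairs: A_1A_2 = 42·54·6 = 13608; A_2A_3 = 54·6·11 = 3564; A_3A_4 = 6·11·44 = 2904; A_4A_5 = 11·44·8 = 3872.
Length 3: A_1..A_3: k=1: 0+3564+42·54·11=28512; k=2: 13608+0+42·6·11=16380 → min 16380 | A_2..A_4: k=2: 0+2904+54·6·44=17160; k=3: 3564+0+54·11·44=29700 → min 17160 | A_3..A_5: k=3: 0+3872+6·11·8=4400; k=4: 2904+0+6·44·8=5016 → min 4400.
Length 4: A_1..A_4: k=1: 0+17160+42·54·44=116952; k=2: 13608+2904+42·6·44=27600; k=3: 16380+0+42·11·44=36708 → min 27600 | A_2..A_5: k=2: 0+4400+54·6·8=6992; k=3: 3564+3872+54·11·8=12188; k=4: 17160+0+54·44·8=36168 → min 6992.
Length 5: A_1..A_5: k=1: 0+6992+42·54·8=25136; k=2: 13608+4400+42·6·8=20024; k=3: 16380+3872+42·11·8=23948; k=4: 27600+0+42·44·8=42384 → min 20024.
Optimal order: ((A_1 A_2) (A_3 (A_4 A_5))) with cost 20024.

20024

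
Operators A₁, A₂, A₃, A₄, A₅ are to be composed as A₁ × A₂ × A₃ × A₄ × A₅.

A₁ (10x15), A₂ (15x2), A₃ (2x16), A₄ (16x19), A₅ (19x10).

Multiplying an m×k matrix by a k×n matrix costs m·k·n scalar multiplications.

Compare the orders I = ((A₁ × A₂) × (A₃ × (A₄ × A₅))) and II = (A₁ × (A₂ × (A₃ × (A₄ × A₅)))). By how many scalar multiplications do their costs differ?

1300

Order I = ((A₁ × A₂) × (A₃ × (A₄ × A₅))): (A₁ × A₂): 10×15 by 15×2 → 10×2, cost 10·15·2 = 300; (A₄ × A₅): 16×19 by 19×10 → 16×10, cost 16·19·10 = 3040; (A₃ × (A₄ × A₅)): 2×16 by 16×10 → 2×10, cost 2·16·10 = 320; cumulative 3360; ((A₁ × A₂) × (A₃ × (A₄ × A₅))): 10×2 by 2×10 → 10×10, cost 10·2·10 = 200; cumulative 3860. Total 3860.
Order II = (A₁ × (A₂ × (A₃ × (A₄ × A₅)))): (A₄ × A₅): 16×19 by 19×10 → 16×10, cost 16·19·10 = 3040; (A₃ × (A₄ × A₅)): 2×16 by 16×10 → 2×10, cost 2·16·10 = 320; cumulative 3360; (A₂ × (A₃ × (A₄ × A₅))): 15×2 by 2×10 → 15×10, cost 15·2·10 = 300; cumulative 3660; (A₁ × (A₂ × (A₃ × (A₄ × A₅)))): 10×15 by 15×10 → 10×10, cost 10·15·10 = 1500; cumulative 5160. Total 5160.
Difference: |3860 − 5160| = 1300.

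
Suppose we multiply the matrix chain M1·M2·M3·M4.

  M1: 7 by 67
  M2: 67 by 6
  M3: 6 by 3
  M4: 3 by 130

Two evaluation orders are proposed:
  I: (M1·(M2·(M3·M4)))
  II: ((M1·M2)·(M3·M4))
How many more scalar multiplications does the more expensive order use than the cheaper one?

Order I = (M1·(M2·(M3·M4))): (M3·M4): 6×3 by 3×130 → 6×130, cost 6·3·130 = 2340; (M2·(M3·M4)): 67×6 by 6×130 → 67×130, cost 67·6·130 = 52260; cumulative 54600; (M1·(M2·(M3·M4))): 7×67 by 67×130 → 7×130, cost 7·67·130 = 60970; cumulative 115570. Total 115570.
Order II = ((M1·M2)·(M3·M4)): (M1·M2): 7×67 by 67×6 → 7×6, cost 7·67·6 = 2814; (M3·M4): 6×3 by 3×130 → 6×130, cost 6·3·130 = 2340; ((M1·M2)·(M3·M4)): 7×6 by 6×130 → 7×130, cost 7·6·130 = 5460; cumulative 10614. Total 10614.
Difference: |115570 − 10614| = 104956.

104956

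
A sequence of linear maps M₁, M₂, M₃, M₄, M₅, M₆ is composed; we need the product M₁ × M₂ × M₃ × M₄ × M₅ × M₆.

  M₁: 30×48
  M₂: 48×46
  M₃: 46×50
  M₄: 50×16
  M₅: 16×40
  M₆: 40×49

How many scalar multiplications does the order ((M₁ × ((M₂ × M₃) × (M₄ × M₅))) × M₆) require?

(M₂ × M₃): 48×46 by 46×50 → 48×50, cost 48·46·50 = 110400
(M₄ × M₅): 50×16 by 16×40 → 50×40, cost 50·16·40 = 32000
((M₂ × M₃) × (M₄ × M₅)): 48×50 by 50×40 → 48×40, cost 48·50·40 = 96000; cumulative 238400
(M₁ × ((M₂ × M₃) × (M₄ × M₅))): 30×48 by 48×40 → 30×40, cost 30·48·40 = 57600; cumulative 296000
((M₁ × ((M₂ × M₃) × (M₄ × M₅))) × M₆): 30×40 by 40×49 → 30×49, cost 30·40·49 = 58800; cumulative 354800
Total: 354800 scalar multiplications.

354800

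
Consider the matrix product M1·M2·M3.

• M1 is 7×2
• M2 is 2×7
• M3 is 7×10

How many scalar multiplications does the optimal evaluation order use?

Order (M1·(M2·M3)): (M2·M3): 2×7 by 7×10 → 2×10, cost 2·7·10 = 140; (M1·(M2·M3)): 7×2 by 2×10 → 7×10, cost 7·2·10 = 140; cumulative 280. Total 280.
Order ((M1·M2)·M3): (M1·M2): 7×2 by 2×7 → 7×7, cost 7·2·7 = 98; ((M1·M2)·M3): 7×7 by 7×10 → 7×10, cost 7·7·10 = 490; cumulative 588. Total 588.
Minimum: 280.

280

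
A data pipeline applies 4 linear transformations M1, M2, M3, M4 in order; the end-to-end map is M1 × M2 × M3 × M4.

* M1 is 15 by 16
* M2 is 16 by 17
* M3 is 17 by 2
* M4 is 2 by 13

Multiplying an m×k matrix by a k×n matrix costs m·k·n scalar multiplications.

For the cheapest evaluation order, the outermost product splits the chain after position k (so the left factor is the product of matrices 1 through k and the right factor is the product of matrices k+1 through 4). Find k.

3

Adjacent pairs: M1M2 = 15·16·17 = 4080; M2M3 = 16·17·2 = 544; M3M4 = 17·2·13 = 442.
Length 3: M1..M3: k=1: 0+544+15·16·2=1024; k=2: 4080+0+15·17·2=4590 → min 1024 | M2..M4: k=2: 0+442+16·17·13=3978; k=3: 544+0+16·2·13=960 → min 960.
Top-level splits: k=1: (M1..M1)·(M2..M4) → 0+960+15·16·13 = 4080; k=2: (M1..M2)·(M3..M4) → 4080+442+15·17·13 = 7837; k=3: (M1..M3)·(M4..M4) → 1024+0+15·2·13 = 1414.
Best split is after M3, i.e. k = 3.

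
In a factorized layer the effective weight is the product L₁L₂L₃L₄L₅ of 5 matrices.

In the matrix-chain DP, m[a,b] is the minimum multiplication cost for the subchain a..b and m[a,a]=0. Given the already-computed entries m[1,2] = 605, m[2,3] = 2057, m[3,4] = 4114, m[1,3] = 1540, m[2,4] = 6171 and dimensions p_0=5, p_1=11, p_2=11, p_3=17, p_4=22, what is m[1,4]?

m[1,4] = min over k∈[1,3] of m[1,k]+m[k+1,4]+p_{0}·p_k·p_{4}.
k=1: 0 + 6171 + 5·11·22 = 7381; k=2: 605 + 4114 + 5·11·22 = 5929; k=3: 1540 + 0 + 5·17·22 = 3410.
Minimum: 3410 at k=3.

3410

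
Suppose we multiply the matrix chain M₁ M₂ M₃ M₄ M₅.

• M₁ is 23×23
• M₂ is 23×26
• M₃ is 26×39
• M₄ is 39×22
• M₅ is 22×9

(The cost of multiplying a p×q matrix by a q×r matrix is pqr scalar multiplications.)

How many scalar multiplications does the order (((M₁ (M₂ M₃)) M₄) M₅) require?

(M₂ M₃): 23×26 by 26×39 → 23×39, cost 23·26·39 = 23322
(M₁ (M₂ M₃)): 23×23 by 23×39 → 23×39, cost 23·23·39 = 20631; cumulative 43953
((M₁ (M₂ M₃)) M₄): 23×39 by 39×22 → 23×22, cost 23·39·22 = 19734; cumulative 63687
(((M₁ (M₂ M₃)) M₄) M₅): 23×22 by 22×9 → 23×9, cost 23·22·9 = 4554; cumulative 68241
Total: 68241 scalar multiplications.

68241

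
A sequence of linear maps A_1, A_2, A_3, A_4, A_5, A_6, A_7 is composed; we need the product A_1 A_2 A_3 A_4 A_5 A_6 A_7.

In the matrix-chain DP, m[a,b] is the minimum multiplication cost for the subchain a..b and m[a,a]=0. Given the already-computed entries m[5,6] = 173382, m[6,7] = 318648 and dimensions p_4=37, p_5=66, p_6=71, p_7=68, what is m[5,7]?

352018

m[5,7] = min over k∈[5,6] of m[5,k]+m[k+1,7]+p_{4}·p_k·p_{7}.
k=5: 0 + 318648 + 37·66·68 = 484704; k=6: 173382 + 0 + 37·71·68 = 352018.
Minimum: 352018 at k=6.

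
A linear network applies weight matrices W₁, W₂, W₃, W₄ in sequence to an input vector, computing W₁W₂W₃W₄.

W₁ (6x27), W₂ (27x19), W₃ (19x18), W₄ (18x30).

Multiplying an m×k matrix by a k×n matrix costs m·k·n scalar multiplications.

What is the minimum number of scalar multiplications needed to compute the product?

Adjacent pairs: W₁W₂ = 6·27·19 = 3078; W₂W₃ = 27·19·18 = 9234; W₃W₄ = 19·18·30 = 10260.
Length 3: W₁..W₃: k=1: 0+9234+6·27·18=12150; k=2: 3078+0+6·19·18=5130 → min 5130 | W₂..W₄: k=2: 0+10260+27·19·30=25650; k=3: 9234+0+27·18·30=23814 → min 23814.
Length 4: W₁..W₄: k=1: 0+23814+6·27·30=28674; k=2: 3078+10260+6·19·30=16758; k=3: 5130+0+6·18·30=8370 → min 8370.
Optimal order: (((W₁W₂)W₃)W₄) with cost 8370.

8370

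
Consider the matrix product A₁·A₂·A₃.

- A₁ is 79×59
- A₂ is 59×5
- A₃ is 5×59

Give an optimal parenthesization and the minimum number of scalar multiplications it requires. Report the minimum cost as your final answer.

46610

(A₁·(A₂·A₃)): cost 292404.
((A₁·A₂)·A₃): cost 46610.
Optimal: ((A₁·A₂)·A₃) with cost 46610.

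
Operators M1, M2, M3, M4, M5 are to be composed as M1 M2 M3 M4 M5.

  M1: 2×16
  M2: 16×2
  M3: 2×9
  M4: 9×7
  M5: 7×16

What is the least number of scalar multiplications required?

442

Adjacent pairs: M1M2 = 2·16·2 = 64; M2M3 = 16·2·9 = 288; M3M4 = 2·9·7 = 126; M4M5 = 9·7·16 = 1008.
Length 3: M1..M3: k=1: 0+288+2·16·9=576; k=2: 64+0+2·2·9=100 → min 100 | M2..M4: k=2: 0+126+16·2·7=350; k=3: 288+0+16·9·7=1296 → min 350 | M3..M5: k=3: 0+1008+2·9·16=1296; k=4: 126+0+2·7·16=350 → min 350.
Length 4: M1..M4: k=1: 0+350+2·16·7=574; k=2: 64+126+2·2·7=218; k=3: 100+0+2·9·7=226 → min 218 | M2..M5: k=2: 0+350+16·2·16=862; k=3: 288+1008+16·9·16=3600; k=4: 350+0+16·7·16=2142 → min 862.
Length 5: M1..M5: k=1: 0+862+2·16·16=1374; k=2: 64+350+2·2·16=478; k=3: 100+1008+2·9·16=1396; k=4: 218+0+2·7·16=442 → min 442.
Optimal order: (((M1 M2) (M3 M4)) M5) with cost 442.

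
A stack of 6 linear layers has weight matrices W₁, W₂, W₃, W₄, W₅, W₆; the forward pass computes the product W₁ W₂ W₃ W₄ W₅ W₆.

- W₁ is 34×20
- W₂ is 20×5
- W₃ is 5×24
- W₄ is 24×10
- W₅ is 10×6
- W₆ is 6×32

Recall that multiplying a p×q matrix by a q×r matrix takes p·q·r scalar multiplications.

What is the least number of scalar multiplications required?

11300

Adjacent pairs: W₁W₂ = 34·20·5 = 3400; W₂W₃ = 20·5·24 = 2400; W₃W₄ = 5·24·10 = 1200; W₄W₅ = 24·10·6 = 1440; W₅W₆ = 10·6·32 = 1920.
Length 3: W₁..W₃: k=1: 0+2400+34·20·24=18720; k=2: 3400+0+34·5·24=7480 → min 7480 | W₂..W₄: k=2: 0+1200+20·5·10=2200; k=3: 2400+0+20·24·10=7200 → min 2200 | W₃..W₅: k=3: 0+1440+5·24·6=2160; k=4: 1200+0+5·10·6=1500 → min 1500 | W₄..W₆: k=4: 0+1920+24·10·32=9600; k=5: 1440+0+24·6·32=6048 → min 6048.
Length 4: W₁..W₄: k=1: 0+2200+34·20·10=9000; k=2: 3400+1200+34·5·10=6300; k=3: 7480+0+34·24·10=15640 → min 6300 | W₂..W₅: k=2: 0+1500+20·5·6=2100; k=3: 2400+1440+20·24·6=6720; k=4: 2200+0+20·10·6=3400 → min 2100 | W₃..W₆: k=3: 0+6048+5·24·32=9888; k=4: 1200+1920+5·10·32=4720; k=5: 1500+0+5·6·32=2460 → min 2460.
Length 5: W₁..W₅: k=1: 0+2100+34·20·6=6180; k=2: 3400+1500+34·5·6=5920; k=3: 7480+1440+34·24·6=13816; k=4: 6300+0+34·10·6=8340 → min 5920 | W₂..W₆: k=2: 0+2460+20·5·32=5660; k=3: 2400+6048+20·24·32=23808; k=4: 2200+1920+20·10·32=10520; k=5: 2100+0+20·6·32=5940 → min 5660.
Length 6: W₁..W₆: k=1: 0+5660+34·20·32=27420; k=2: 3400+2460+34·5·32=11300; k=3: 7480+6048+34·24·32=39640; k=4: 6300+1920+34·10·32=19100; k=5: 5920+0+34·6·32=12448 → min 11300.
Optimal order: ((W₁ W₂) (((W₃ W₄) W₅) W₆)) with cost 11300.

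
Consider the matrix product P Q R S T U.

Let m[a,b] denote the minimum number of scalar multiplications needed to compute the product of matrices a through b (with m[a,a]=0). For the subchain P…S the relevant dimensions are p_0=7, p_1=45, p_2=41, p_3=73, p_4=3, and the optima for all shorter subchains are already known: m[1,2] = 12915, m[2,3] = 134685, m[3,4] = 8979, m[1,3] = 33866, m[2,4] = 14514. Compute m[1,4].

15459

m[1,4] = min over k∈[1,3] of m[1,k]+m[k+1,4]+p_{0}·p_k·p_{4}.
k=1: 0 + 14514 + 7·45·3 = 15459; k=2: 12915 + 8979 + 7·41·3 = 22755; k=3: 33866 + 0 + 7·73·3 = 35399.
Minimum: 15459 at k=1.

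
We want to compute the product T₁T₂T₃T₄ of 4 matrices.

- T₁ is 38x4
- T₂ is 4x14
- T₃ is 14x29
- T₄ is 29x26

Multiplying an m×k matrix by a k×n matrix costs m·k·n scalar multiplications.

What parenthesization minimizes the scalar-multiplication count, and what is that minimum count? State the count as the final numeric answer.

8592

Adjacent pairs: T₁T₂ = 38·4·14 = 2128; T₂T₃ = 4·14·29 = 1624; T₃T₄ = 14·29·26 = 10556.
Length 3: T₁..T₃: k=1: 0+1624+38·4·29=6032; k=2: 2128+0+38·14·29=17556 → min 6032 | T₂..T₄: k=2: 0+10556+4·14·26=12012; k=3: 1624+0+4·29·26=4640 → min 4640.
Length 4: T₁..T₄: k=1: 0+4640+38·4·26=8592; k=2: 2128+10556+38·14·26=26516; k=3: 6032+0+38·29·26=34684 → min 8592.
Optimal parenthesization: (T₁((T₂T₃)T₄)) with cost 8592.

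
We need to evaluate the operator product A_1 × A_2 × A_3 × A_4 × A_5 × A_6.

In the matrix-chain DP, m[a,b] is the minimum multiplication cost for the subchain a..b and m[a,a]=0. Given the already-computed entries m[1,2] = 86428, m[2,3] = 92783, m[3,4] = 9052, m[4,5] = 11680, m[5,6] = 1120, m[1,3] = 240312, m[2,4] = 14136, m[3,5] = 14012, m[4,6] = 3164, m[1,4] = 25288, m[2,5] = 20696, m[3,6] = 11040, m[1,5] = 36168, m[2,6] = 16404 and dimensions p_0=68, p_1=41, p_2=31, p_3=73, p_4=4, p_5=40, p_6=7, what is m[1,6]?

28312

m[1,6] = min over k∈[1,5] of m[1,k]+m[k+1,6]+p_{0}·p_k·p_{6}.
k=1: 0 + 16404 + 68·41·7 = 35920; k=2: 86428 + 11040 + 68·31·7 = 112224; k=3: 240312 + 3164 + 68·73·7 = 278224; k=4: 25288 + 1120 + 68·4·7 = 28312; k=5: 36168 + 0 + 68·40·7 = 55208.
Minimum: 28312 at k=4.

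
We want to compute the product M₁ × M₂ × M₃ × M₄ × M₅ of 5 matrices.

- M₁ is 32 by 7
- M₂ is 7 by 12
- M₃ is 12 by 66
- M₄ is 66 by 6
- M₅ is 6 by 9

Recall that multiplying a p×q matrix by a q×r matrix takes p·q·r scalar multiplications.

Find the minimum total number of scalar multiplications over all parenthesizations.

7650

Adjacent pairs: M₁M₂ = 32·7·12 = 2688; M₂M₃ = 7·12·66 = 5544; M₃M₄ = 12·66·6 = 4752; M₄M₅ = 66·6·9 = 3564.
Length 3: M₁..M₃: k=1: 0+5544+32·7·66=20328; k=2: 2688+0+32·12·66=28032 → min 20328 | M₂..M₄: k=2: 0+4752+7·12·6=5256; k=3: 5544+0+7·66·6=8316 → min 5256 | M₃..M₅: k=3: 0+3564+12·66·9=10692; k=4: 4752+0+12·6·9=5400 → min 5400.
Length 4: M₁..M₄: k=1: 0+5256+32·7·6=6600; k=2: 2688+4752+32·12·6=9744; k=3: 20328+0+32·66·6=33000 → min 6600 | M₂..M₅: k=2: 0+5400+7·12·9=6156; k=3: 5544+3564+7·66·9=13266; k=4: 5256+0+7·6·9=5634 → min 5634.
Length 5: M₁..M₅: k=1: 0+5634+32·7·9=7650; k=2: 2688+5400+32·12·9=11544; k=3: 20328+3564+32·66·9=42900; k=4: 6600+0+32·6·9=8328 → min 7650.
Optimal order: (M₁ × ((M₂ × (M₃ × M₄)) × M₅)) with cost 7650.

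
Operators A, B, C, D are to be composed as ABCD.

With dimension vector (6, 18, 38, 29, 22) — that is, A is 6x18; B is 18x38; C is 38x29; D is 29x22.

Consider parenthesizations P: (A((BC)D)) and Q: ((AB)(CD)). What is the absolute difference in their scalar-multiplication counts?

Order P = (A((BC)D)): (BC): 18×38 by 38×29 → 18×29, cost 18·38·29 = 19836; ((BC)D): 18×29 by 29×22 → 18×22, cost 18·29·22 = 11484; cumulative 31320; (A((BC)D)): 6×18 by 18×22 → 6×22, cost 6·18·22 = 2376; cumulative 33696. Total 33696.
Order Q = ((AB)(CD)): (AB): 6×18 by 18×38 → 6×38, cost 6·18·38 = 4104; (CD): 38×29 by 29×22 → 38×22, cost 38·29·22 = 24244; ((AB)(CD)): 6×38 by 38×22 → 6×22, cost 6·38·22 = 5016; cumulative 33364. Total 33364.
Difference: |33696 − 33364| = 332.

332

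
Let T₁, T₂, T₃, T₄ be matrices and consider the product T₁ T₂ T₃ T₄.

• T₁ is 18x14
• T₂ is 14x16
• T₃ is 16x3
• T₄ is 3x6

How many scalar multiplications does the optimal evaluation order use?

Adjacent pairs: T₁T₂ = 18·14·16 = 4032; T₂T₃ = 14·16·3 = 672; T₃T₄ = 16·3·6 = 288.
Length 3: T₁..T₃: k=1: 0+672+18·14·3=1428; k=2: 4032+0+18·16·3=4896 → min 1428 | T₂..T₄: k=2: 0+288+14·16·6=1632; k=3: 672+0+14·3·6=924 → min 924.
Length 4: T₁..T₄: k=1: 0+924+18·14·6=2436; k=2: 4032+288+18·16·6=6048; k=3: 1428+0+18·3·6=1752 → min 1752.
Optimal order: ((T₁ (T₂ T₃)) T₄) with cost 1752.

1752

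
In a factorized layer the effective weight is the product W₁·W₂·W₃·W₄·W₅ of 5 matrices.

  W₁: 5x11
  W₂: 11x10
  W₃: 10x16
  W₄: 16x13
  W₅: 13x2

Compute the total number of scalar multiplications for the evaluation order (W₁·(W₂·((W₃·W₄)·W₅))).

2670

(W₃·W₄): 10×16 by 16×13 → 10×13, cost 10·16·13 = 2080
((W₃·W₄)·W₅): 10×13 by 13×2 → 10×2, cost 10·13·2 = 260; cumulative 2340
(W₂·((W₃·W₄)·W₅)): 11×10 by 10×2 → 11×2, cost 11·10·2 = 220; cumulative 2560
(W₁·(W₂·((W₃·W₄)·W₅))): 5×11 by 11×2 → 5×2, cost 5·11·2 = 110; cumulative 2670
Total: 2670 scalar multiplications.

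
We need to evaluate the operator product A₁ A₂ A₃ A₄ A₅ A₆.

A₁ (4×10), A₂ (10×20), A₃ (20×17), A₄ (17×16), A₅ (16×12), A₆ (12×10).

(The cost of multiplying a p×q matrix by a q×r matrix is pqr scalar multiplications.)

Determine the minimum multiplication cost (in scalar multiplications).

4496

Adjacent pairs: A₁A₂ = 4·10·20 = 800; A₂A₃ = 10·20·17 = 3400; A₃A₄ = 20·17·16 = 5440; A₄A₅ = 17·16·12 = 3264; A₅A₆ = 16·12·10 = 1920.
Length 3: A₁..A₃: k=1: 0+3400+4·10·17=4080; k=2: 800+0+4·20·17=2160 → min 2160 | A₂..A₄: k=2: 0+5440+10·20·16=8640; k=3: 3400+0+10·17·16=6120 → min 6120 | A₃..A₅: k=3: 0+3264+20·17·12=7344; k=4: 5440+0+20·16·12=9280 → min 7344 | A₄..A₆: k=4: 0+1920+17·16·10=4640; k=5: 3264+0+17·12·10=5304 → min 4640.
Length 4: A₁..A₄: k=1: 0+6120+4·10·16=6760; k=2: 800+5440+4·20·16=7520; k=3: 2160+0+4·17·16=3248 → min 3248 | A₂..A₅: k=2: 0+7344+10·20·12=9744; k=3: 3400+3264+10·17·12=8704; k=4: 6120+0+10·16·12=8040 → min 8040 | A₃..A₆: k=3: 0+4640+20·17·10=8040; k=4: 5440+1920+20·16·10=10560; k=5: 7344+0+20·12·10=9744 → min 8040.
Length 5: A₁..A₅: k=1: 0+8040+4·10·12=8520; k=2: 800+7344+4·20·12=9104; k=3: 2160+3264+4·17·12=6240; k=4: 3248+0+4·16·12=4016 → min 4016 | A₂..A₆: k=2: 0+8040+10·20·10=10040; k=3: 3400+4640+10·17·10=9740; k=4: 6120+1920+10·16·10=9640; k=5: 8040+0+10·12·10=9240 → min 9240.
Length 6: A₁..A₆: k=1: 0+9240+4·10·10=9640; k=2: 800+8040+4·20·10=9640; k=3: 2160+4640+4·17·10=7480; k=4: 3248+1920+4·16·10=5808; k=5: 4016+0+4·12·10=4496 → min 4496.
Optimal order: (((((A₁ A₂) A₃) A₄) A₅) A₆) with cost 4496.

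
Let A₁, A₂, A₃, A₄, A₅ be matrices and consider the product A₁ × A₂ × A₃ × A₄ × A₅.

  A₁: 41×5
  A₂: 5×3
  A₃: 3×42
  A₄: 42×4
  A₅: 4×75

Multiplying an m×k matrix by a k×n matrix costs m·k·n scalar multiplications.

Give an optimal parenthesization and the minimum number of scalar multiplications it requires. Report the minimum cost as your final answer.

11244

Adjacent pairs: A₁A₂ = 41·5·3 = 615; A₂A₃ = 5·3·42 = 630; A₃A₄ = 3·42·4 = 504; A₄A₅ = 42·4·75 = 12600.
Length 3: A₁..A₃: k=1: 0+630+41·5·42=9240; k=2: 615+0+41·3·42=5781 → min 5781 | A₂..A₄: k=2: 0+504+5·3·4=564; k=3: 630+0+5·42·4=1470 → min 564 | A₃..A₅: k=3: 0+12600+3·42·75=22050; k=4: 504+0+3·4·75=1404 → min 1404.
Length 4: A₁..A₄: k=1: 0+564+41·5·4=1384; k=2: 615+504+41·3·4=1611; k=3: 5781+0+41·42·4=12669 → min 1384 | A₂..A₅: k=2: 0+1404+5·3·75=2529; k=3: 630+12600+5·42·75=28980; k=4: 564+0+5·4·75=2064 → min 2064.
Length 5: A₁..A₅: k=1: 0+2064+41·5·75=17439; k=2: 615+1404+41·3·75=11244; k=3: 5781+12600+41·42·75=147531; k=4: 1384+0+41·4·75=13684 → min 11244.
Optimal parenthesization: ((A₁ × A₂) × ((A₃ × A₄) × A₅)) with cost 11244.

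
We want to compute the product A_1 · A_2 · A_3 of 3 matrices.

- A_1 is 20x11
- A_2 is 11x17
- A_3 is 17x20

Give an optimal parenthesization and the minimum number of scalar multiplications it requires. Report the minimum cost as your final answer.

8140

(A_1 · (A_2 · A_3)): cost 8140.
((A_1 · A_2) · A_3): cost 10540.
Optimal: (A_1 · (A_2 · A_3)) with cost 8140.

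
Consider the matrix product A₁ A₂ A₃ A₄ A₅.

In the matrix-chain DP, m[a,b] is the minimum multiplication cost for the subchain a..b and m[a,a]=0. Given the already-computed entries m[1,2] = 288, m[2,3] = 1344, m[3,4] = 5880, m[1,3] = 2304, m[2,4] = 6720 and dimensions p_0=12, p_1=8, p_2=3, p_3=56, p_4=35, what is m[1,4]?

m[1,4] = min over k∈[1,3] of m[1,k]+m[k+1,4]+p_{0}·p_k·p_{4}.
k=1: 0 + 6720 + 12·8·35 = 10080; k=2: 288 + 5880 + 12·3·35 = 7428; k=3: 2304 + 0 + 12·56·35 = 25824.
Minimum: 7428 at k=2.

7428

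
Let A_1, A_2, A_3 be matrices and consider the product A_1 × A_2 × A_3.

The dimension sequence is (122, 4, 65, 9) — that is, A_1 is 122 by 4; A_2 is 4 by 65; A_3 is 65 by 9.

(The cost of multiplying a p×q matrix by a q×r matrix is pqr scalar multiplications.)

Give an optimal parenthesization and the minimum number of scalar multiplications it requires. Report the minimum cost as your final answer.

(A_1 × (A_2 × A_3)): cost 6732.
((A_1 × A_2) × A_3): cost 103090.
Optimal: (A_1 × (A_2 × A_3)) with cost 6732.

6732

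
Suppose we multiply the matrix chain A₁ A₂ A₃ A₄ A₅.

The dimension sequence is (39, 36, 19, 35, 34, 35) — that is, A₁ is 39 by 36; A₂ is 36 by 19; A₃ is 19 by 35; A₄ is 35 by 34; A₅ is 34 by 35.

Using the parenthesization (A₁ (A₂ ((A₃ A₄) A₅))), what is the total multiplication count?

(A₃ A₄): 19×35 by 35×34 → 19×34, cost 19·35·34 = 22610
((A₃ A₄) A₅): 19×34 by 34×35 → 19×35, cost 19·34·35 = 22610; cumulative 45220
(A₂ ((A₃ A₄) A₅)): 36×19 by 19×35 → 36×35, cost 36·19·35 = 23940; cumulative 69160
(A₁ (A₂ ((A₃ A₄) A₅))): 39×36 by 36×35 → 39×35, cost 39·36·35 = 49140; cumulative 118300
Total: 118300 scalar multiplications.

118300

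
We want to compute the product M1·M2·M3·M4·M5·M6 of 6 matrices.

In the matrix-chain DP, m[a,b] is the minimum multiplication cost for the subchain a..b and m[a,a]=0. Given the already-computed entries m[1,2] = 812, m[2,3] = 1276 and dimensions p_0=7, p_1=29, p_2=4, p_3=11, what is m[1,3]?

1120

m[1,3] = min over k∈[1,2] of m[1,k]+m[k+1,3]+p_{0}·p_k·p_{3}.
k=1: 0 + 1276 + 7·29·11 = 3509; k=2: 812 + 0 + 7·4·11 = 1120.
Minimum: 1120 at k=2.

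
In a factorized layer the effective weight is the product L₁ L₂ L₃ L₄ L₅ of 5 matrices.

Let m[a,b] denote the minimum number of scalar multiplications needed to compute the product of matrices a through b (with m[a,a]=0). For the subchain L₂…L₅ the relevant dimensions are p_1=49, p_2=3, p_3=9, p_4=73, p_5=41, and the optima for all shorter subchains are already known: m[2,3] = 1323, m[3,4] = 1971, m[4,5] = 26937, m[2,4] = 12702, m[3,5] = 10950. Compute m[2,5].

16977

m[2,5] = min over k∈[2,4] of m[2,k]+m[k+1,5]+p_{1}·p_k·p_{5}.
k=2: 0 + 10950 + 49·3·41 = 16977; k=3: 1323 + 26937 + 49·9·41 = 46341; k=4: 12702 + 0 + 49·73·41 = 159359.
Minimum: 16977 at k=2.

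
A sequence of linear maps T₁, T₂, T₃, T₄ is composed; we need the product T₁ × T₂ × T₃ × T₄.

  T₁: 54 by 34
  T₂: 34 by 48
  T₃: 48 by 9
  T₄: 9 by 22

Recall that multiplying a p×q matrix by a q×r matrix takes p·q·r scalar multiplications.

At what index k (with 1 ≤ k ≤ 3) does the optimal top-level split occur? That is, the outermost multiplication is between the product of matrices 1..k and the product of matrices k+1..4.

Adjacent pairs: T₁T₂ = 54·34·48 = 88128; T₂T₃ = 34·48·9 = 14688; T₃T₄ = 48·9·22 = 9504.
Length 3: T₁..T₃: k=1: 0+14688+54·34·9=31212; k=2: 88128+0+54·48·9=111456 → min 31212 | T₂..T₄: k=2: 0+9504+34·48·22=45408; k=3: 14688+0+34·9·22=21420 → min 21420.
Top-level splits: k=1: (T₁..T₁)·(T₂..T₄) → 0+21420+54·34·22 = 61812; k=2: (T₁..T₂)·(T₃..T₄) → 88128+9504+54·48·22 = 154656; k=3: (T₁..T₃)·(T₄..T₄) → 31212+0+54·9·22 = 41904.
Best split is after T₃, i.e. k = 3.

3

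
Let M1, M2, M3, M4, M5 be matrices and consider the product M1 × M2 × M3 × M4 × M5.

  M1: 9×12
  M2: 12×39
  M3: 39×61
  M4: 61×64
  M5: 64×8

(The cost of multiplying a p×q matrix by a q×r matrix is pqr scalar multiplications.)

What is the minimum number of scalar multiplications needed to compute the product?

Adjacent pairs: M1M2 = 9·12·39 = 4212; M2M3 = 12·39·61 = 28548; M3M4 = 39·61·64 = 152256; M4M5 = 61·64·8 = 31232.
Length 3: M1..M3: k=1: 0+28548+9·12·61=35136; k=2: 4212+0+9·39·61=25623 → min 25623 | M2..M4: k=2: 0+152256+12·39·64=182208; k=3: 28548+0+12·61·64=75396 → min 75396 | M3..M5: k=3: 0+31232+39·61·8=50264; k=4: 152256+0+39·64·8=172224 → min 50264.
Length 4: M1..M4: k=1: 0+75396+9·12·64=82308; k=2: 4212+152256+9·39·64=178932; k=3: 25623+0+9·61·64=60759 → min 60759 | M2..M5: k=2: 0+50264+12·39·8=54008; k=3: 28548+31232+12·61·8=65636; k=4: 75396+0+12·64·8=81540 → min 54008.
Length 5: M1..M5: k=1: 0+54008+9·12·8=54872; k=2: 4212+50264+9·39·8=57284; k=3: 25623+31232+9·61·8=61247; k=4: 60759+0+9·64·8=65367 → min 54872.
Optimal order: (M1 × (M2 × (M3 × (M4 × M5)))) with cost 54872.

54872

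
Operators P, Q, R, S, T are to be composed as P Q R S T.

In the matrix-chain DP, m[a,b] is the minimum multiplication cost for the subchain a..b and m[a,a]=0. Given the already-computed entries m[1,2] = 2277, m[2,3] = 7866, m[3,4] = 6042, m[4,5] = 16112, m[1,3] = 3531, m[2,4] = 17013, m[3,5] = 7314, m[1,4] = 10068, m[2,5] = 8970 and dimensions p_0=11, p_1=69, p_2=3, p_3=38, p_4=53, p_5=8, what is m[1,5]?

m[1,5] = min over k∈[1,4] of m[1,k]+m[k+1,5]+p_{0}·p_k·p_{5}.
k=1: 0 + 8970 + 11·69·8 = 15042; k=2: 2277 + 7314 + 11·3·8 = 9855; k=3: 3531 + 16112 + 11·38·8 = 22987; k=4: 10068 + 0 + 11·53·8 = 14732.
Minimum: 9855 at k=2.

9855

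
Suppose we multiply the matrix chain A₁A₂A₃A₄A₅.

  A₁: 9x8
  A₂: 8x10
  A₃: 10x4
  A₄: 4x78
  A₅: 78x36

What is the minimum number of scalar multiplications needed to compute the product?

Adjacent pairs: A₁A₂ = 9·8·10 = 720; A₂A₃ = 8·10·4 = 320; A₃A₄ = 10·4·78 = 3120; A₄A₅ = 4·78·36 = 11232.
Length 3: A₁..A₃: k=1: 0+320+9·8·4=608; k=2: 720+0+9·10·4=1080 → min 608 | A₂..A₄: k=2: 0+3120+8·10·78=9360; k=3: 320+0+8·4·78=2816 → min 2816 | A₃..A₅: k=3: 0+11232+10·4·36=12672; k=4: 3120+0+10·78·36=31200 → min 12672.
Length 4: A₁..A₄: k=1: 0+2816+9·8·78=8432; k=2: 720+3120+9·10·78=10860; k=3: 608+0+9·4·78=3416 → min 3416 | A₂..A₅: k=2: 0+12672+8·10·36=15552; k=3: 320+11232+8·4·36=12704; k=4: 2816+0+8·78·36=25280 → min 12704.
Length 5: A₁..A₅: k=1: 0+12704+9·8·36=15296; k=2: 720+12672+9·10·36=16632; k=3: 608+11232+9·4·36=13136; k=4: 3416+0+9·78·36=28688 → min 13136.
Optimal order: ((A₁(A₂A₃))(A₄A₅)) with cost 13136.

13136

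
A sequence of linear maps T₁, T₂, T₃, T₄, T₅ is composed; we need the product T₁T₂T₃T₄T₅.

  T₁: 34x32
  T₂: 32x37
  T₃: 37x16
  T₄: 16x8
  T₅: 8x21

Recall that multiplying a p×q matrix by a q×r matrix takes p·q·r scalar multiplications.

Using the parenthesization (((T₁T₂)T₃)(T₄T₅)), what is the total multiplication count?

74496

(T₁T₂): 34×32 by 32×37 → 34×37, cost 34·32·37 = 40256
((T₁T₂)T₃): 34×37 by 37×16 → 34×16, cost 34·37·16 = 20128; cumulative 60384
(T₄T₅): 16×8 by 8×21 → 16×21, cost 16·8·21 = 2688
(((T₁T₂)T₃)(T₄T₅)): 34×16 by 16×21 → 34×21, cost 34·16·21 = 11424; cumulative 74496
Total: 74496 scalar multiplications.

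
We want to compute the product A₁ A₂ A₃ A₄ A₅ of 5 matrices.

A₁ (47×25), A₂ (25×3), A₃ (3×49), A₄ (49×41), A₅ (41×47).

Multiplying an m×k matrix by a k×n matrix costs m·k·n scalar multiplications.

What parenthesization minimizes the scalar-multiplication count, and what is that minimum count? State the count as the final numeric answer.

21960

Adjacent pairs: A₁A₂ = 47·25·3 = 3525; A₂A₃ = 25·3·49 = 3675; A₃A₄ = 3·49·41 = 6027; A₄A₅ = 49·41·47 = 94423.
Length 3: A₁..A₃: k=1: 0+3675+47·25·49=61250; k=2: 3525+0+47·3·49=10434 → min 10434 | A₂..A₄: k=2: 0+6027+25·3·41=9102; k=3: 3675+0+25·49·41=53900 → min 9102 | A₃..A₅: k=3: 0+94423+3·49·47=101332; k=4: 6027+0+3·41·47=11808 → min 11808.
Length 4: A₁..A₄: k=1: 0+9102+47·25·41=57277; k=2: 3525+6027+47·3·41=15333; k=3: 10434+0+47·49·41=104857 → min 15333 | A₂..A₅: k=2: 0+11808+25·3·47=15333; k=3: 3675+94423+25·49·47=155673; k=4: 9102+0+25·41·47=57277 → min 15333.
Length 5: A₁..A₅: k=1: 0+15333+47·25·47=70558; k=2: 3525+11808+47·3·47=21960; k=3: 10434+94423+47·49·47=213098; k=4: 15333+0+47·41·47=105902 → min 21960.
Optimal parenthesization: ((A₁ A₂) ((A₃ A₄) A₅)) with cost 21960.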